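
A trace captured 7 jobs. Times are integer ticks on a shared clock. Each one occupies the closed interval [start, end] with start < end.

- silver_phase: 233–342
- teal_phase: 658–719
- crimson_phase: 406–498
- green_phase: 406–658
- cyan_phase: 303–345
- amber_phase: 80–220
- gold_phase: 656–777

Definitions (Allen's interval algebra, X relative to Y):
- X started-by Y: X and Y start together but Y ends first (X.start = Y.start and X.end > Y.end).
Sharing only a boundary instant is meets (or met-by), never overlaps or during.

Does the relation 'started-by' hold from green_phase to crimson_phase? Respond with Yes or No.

Yes

green_phase = [406, 658], crimson_phase = [406, 498].
Actual relation of green_phase to crimson_phase: started-by.
Asked whether 'started-by' holds → Yes.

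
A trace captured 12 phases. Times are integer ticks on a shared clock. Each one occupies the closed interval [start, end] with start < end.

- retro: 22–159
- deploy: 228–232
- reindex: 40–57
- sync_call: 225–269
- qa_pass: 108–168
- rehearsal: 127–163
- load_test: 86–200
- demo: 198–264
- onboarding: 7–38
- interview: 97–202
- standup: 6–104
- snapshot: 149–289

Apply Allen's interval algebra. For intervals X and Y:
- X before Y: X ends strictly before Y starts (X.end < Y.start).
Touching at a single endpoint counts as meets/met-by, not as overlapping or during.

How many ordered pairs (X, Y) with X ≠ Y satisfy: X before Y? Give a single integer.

Checking all 132 ordered pairs for relation 'before'; matching pairs in alphabetical order:
(interview, deploy): interview before deploy ✓
(interview, sync_call): interview before sync_call ✓
(load_test, deploy): load_test before deploy ✓
(load_test, sync_call): load_test before sync_call ✓
(onboarding, demo): onboarding before demo ✓
(onboarding, deploy): onboarding before deploy ✓
(onboarding, interview): onboarding before interview ✓
(onboarding, load_test): onboarding before load_test ✓
(onboarding, qa_pass): onboarding before qa_pass ✓
(onboarding, rehearsal): onboarding before rehearsal ✓
(onboarding, reindex): onboarding before reindex ✓
(onboarding, snapshot): onboarding before snapshot ✓
(onboarding, sync_call): onboarding before sync_call ✓
(qa_pass, demo): qa_pass before demo ✓
(qa_pass, deploy): qa_pass before deploy ✓
(qa_pass, sync_call): qa_pass before sync_call ✓
(rehearsal, demo): rehearsal before demo ✓
(rehearsal, deploy): rehearsal before deploy ✓
(rehearsal, sync_call): rehearsal before sync_call ✓
(reindex, demo): reindex before demo ✓
(reindex, deploy): reindex before deploy ✓
(reindex, interview): reindex before interview ✓
(reindex, load_test): reindex before load_test ✓
(reindex, qa_pass): reindex before qa_pass ✓
... plus 12 further pairs not listed.
Count: 36.

36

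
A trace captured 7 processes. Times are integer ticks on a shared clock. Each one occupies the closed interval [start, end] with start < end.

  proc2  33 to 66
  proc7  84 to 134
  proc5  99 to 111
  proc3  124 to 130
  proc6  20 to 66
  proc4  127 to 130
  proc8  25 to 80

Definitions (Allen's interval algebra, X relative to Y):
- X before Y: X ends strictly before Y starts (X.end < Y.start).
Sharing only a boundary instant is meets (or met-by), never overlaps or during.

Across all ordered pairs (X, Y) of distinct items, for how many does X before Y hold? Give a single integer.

14

Checking all 42 ordered pairs for relation 'before'; matching pairs in alphabetical order:
(proc2, proc3): proc2 before proc3 ✓
(proc2, proc4): proc2 before proc4 ✓
(proc2, proc5): proc2 before proc5 ✓
(proc2, proc7): proc2 before proc7 ✓
(proc5, proc3): proc5 before proc3 ✓
(proc5, proc4): proc5 before proc4 ✓
(proc6, proc3): proc6 before proc3 ✓
(proc6, proc4): proc6 before proc4 ✓
(proc6, proc5): proc6 before proc5 ✓
(proc6, proc7): proc6 before proc7 ✓
(proc8, proc3): proc8 before proc3 ✓
(proc8, proc4): proc8 before proc4 ✓
(proc8, proc5): proc8 before proc5 ✓
(proc8, proc7): proc8 before proc7 ✓
Count: 14.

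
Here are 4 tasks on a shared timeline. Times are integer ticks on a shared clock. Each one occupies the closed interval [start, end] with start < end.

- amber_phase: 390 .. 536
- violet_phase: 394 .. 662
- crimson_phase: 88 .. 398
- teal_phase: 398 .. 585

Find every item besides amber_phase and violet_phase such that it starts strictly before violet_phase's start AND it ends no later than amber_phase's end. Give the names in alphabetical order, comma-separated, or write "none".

crimson_phase

Conditions: its start is strictly before violet_phase's start (X.start < 394) AND its end is no later than amber_phase's end (X.end <= 536).
crimson_phase: start 88 < 394? ✓; end 398 <= 536? ✓ → yes.
teal_phase: start 398 < 394? ✗; end 585 <= 536? ✗ → no.
Result: crimson_phase.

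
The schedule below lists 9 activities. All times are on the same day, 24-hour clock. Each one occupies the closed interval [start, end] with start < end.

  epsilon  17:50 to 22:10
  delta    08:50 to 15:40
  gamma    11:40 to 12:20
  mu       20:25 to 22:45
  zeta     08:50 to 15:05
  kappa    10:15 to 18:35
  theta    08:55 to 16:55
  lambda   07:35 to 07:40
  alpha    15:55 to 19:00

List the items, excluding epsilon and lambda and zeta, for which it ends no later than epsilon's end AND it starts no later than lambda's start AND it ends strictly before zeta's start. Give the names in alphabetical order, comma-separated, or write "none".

none

Conditions: its end is no later than epsilon's end (X.end <= 22:10) AND its start is no later than lambda's start (X.start <= 07:35) AND its end is strictly before zeta's start (X.end < 08:50).
alpha: end 19:00 <= 22:10? ✓; start 15:55 <= 07:35? ✗; end 19:00 < 08:50? ✗ → no.
delta: end 15:40 <= 22:10? ✓; start 08:50 <= 07:35? ✗; end 15:40 < 08:50? ✗ → no.
gamma: end 12:20 <= 22:10? ✓; start 11:40 <= 07:35? ✗; end 12:20 < 08:50? ✗ → no.
kappa: end 18:35 <= 22:10? ✓; start 10:15 <= 07:35? ✗; end 18:35 < 08:50? ✗ → no.
mu: end 22:45 <= 22:10? ✗; start 20:25 <= 07:35? ✗; end 22:45 < 08:50? ✗ → no.
theta: end 16:55 <= 22:10? ✓; start 08:55 <= 07:35? ✗; end 16:55 < 08:50? ✗ → no.
Result: none.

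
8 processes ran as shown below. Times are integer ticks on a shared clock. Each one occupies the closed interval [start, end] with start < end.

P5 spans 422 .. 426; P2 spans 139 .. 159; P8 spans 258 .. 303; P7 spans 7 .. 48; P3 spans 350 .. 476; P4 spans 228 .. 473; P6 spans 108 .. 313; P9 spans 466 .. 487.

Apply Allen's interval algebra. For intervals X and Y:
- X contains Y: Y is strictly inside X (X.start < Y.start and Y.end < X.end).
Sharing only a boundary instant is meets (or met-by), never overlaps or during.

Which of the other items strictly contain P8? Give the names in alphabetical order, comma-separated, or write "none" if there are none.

P4, P6

Target P8 = [258, 303].
P2 [139, 159] → before → no.
P3 [350, 476] → after → no.
P4 [228, 473] → contains → yes.
P5 [422, 426] → after → no.
P6 [108, 313] → contains → yes.
P7 [7, 48] → before → no.
P9 [466, 487] → after → no.
Result: P4, P6.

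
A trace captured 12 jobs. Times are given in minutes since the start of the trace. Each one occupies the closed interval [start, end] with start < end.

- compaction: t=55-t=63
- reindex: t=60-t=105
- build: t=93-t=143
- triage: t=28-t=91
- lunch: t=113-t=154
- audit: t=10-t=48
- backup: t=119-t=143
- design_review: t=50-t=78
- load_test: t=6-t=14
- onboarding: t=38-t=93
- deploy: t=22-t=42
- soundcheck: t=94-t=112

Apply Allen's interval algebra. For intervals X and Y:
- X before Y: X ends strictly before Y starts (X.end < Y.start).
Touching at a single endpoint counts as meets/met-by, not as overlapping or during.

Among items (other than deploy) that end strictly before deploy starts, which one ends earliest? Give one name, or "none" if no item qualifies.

load_test

Target deploy = [t=22, t=42].
audit [t=10, t=48] → contains → excluded.
backup [t=119, t=143] → after → excluded.
build [t=93, t=143] → after → excluded.
compaction [t=55, t=63] → after → excluded.
design_review [t=50, t=78] → after → excluded.
load_test [t=6, t=14] → before → candidate.
lunch [t=113, t=154] → after → excluded.
onboarding [t=38, t=93] → overlapped-by → excluded.
reindex [t=60, t=105] → after → excluded.
soundcheck [t=94, t=112] → after → excluded.
triage [t=28, t=91] → overlapped-by → excluded.
Among candidates, earliest end is t=14 → load_test.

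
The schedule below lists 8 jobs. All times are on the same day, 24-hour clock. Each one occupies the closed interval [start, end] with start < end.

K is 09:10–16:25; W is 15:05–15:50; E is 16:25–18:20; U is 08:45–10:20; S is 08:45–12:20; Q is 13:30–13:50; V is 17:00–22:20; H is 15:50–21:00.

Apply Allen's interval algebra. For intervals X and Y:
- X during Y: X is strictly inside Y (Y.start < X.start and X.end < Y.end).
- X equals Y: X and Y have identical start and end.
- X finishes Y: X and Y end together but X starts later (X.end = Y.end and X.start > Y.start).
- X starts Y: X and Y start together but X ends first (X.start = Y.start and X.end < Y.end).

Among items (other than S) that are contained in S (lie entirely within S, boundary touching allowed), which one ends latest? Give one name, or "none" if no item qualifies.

Target S = [08:45, 12:20].
E [16:25, 18:20] → after → excluded.
H [15:50, 21:00] → after → excluded.
K [09:10, 16:25] → overlapped-by → excluded.
Q [13:30, 13:50] → after → excluded.
U [08:45, 10:20] → starts → candidate.
V [17:00, 22:20] → after → excluded.
W [15:05, 15:50] → after → excluded.
Among candidates, latest end is 10:20 → U.

U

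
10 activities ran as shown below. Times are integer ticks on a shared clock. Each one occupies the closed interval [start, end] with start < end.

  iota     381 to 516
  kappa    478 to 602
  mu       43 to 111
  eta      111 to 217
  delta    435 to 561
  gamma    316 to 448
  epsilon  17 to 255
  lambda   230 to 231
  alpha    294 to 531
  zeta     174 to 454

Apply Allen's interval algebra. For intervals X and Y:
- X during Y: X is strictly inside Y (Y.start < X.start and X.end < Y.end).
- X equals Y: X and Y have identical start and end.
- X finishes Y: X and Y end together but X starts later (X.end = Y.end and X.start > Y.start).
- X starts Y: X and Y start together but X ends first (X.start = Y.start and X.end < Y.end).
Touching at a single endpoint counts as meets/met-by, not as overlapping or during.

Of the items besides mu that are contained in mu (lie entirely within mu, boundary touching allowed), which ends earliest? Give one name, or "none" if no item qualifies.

none

Target mu = [43, 111].
alpha [294, 531] → after → excluded.
delta [435, 561] → after → excluded.
epsilon [17, 255] → contains → excluded.
eta [111, 217] → met-by → excluded.
gamma [316, 448] → after → excluded.
iota [381, 516] → after → excluded.
kappa [478, 602] → after → excluded.
lambda [230, 231] → after → excluded.
zeta [174, 454] → after → excluded.
No candidates → none.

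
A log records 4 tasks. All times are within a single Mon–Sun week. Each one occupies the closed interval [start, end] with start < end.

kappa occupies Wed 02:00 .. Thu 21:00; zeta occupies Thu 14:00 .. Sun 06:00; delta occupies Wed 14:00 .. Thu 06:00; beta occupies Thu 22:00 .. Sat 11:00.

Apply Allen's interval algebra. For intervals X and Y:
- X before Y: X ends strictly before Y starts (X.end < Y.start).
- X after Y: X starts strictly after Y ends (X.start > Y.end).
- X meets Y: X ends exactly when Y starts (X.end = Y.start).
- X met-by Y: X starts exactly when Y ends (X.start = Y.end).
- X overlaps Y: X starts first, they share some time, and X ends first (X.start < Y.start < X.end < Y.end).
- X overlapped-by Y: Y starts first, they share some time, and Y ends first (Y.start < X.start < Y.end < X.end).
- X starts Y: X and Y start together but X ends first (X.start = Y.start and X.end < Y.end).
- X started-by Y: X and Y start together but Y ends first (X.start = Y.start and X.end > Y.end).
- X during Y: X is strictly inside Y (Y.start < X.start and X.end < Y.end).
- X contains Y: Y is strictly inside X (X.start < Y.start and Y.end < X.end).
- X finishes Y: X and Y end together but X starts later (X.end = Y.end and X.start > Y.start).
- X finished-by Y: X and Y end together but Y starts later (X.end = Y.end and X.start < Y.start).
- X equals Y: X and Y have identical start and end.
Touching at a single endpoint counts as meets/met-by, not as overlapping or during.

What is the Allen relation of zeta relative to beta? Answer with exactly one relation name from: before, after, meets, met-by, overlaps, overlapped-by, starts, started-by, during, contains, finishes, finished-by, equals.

zeta = [Thu 14:00, Sun 06:00]; beta = [Thu 22:00, Sat 11:00].
Compare endpoints: zeta.start < beta.start, zeta.start < beta.end, zeta.end > beta.start, zeta.end > beta.end.
That pattern is 'contains'.

contains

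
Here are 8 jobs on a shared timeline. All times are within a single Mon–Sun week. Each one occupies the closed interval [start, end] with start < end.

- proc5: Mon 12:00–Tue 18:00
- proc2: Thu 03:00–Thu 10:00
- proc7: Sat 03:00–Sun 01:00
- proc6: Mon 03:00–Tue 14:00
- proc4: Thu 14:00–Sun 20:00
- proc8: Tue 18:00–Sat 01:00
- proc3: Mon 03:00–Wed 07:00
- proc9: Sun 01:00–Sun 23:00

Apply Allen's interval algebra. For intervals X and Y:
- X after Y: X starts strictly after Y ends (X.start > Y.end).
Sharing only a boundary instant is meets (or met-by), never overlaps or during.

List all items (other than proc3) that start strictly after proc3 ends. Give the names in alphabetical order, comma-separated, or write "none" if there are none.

proc2, proc4, proc7, proc9

Target proc3 = [Mon 03:00, Wed 07:00].
proc2 [Thu 03:00, Thu 10:00] → after → yes.
proc4 [Thu 14:00, Sun 20:00] → after → yes.
proc5 [Mon 12:00, Tue 18:00] → during → no.
proc6 [Mon 03:00, Tue 14:00] → starts → no.
proc7 [Sat 03:00, Sun 01:00] → after → yes.
proc8 [Tue 18:00, Sat 01:00] → overlapped-by → no.
proc9 [Sun 01:00, Sun 23:00] → after → yes.
Result: proc2, proc4, proc7, proc9.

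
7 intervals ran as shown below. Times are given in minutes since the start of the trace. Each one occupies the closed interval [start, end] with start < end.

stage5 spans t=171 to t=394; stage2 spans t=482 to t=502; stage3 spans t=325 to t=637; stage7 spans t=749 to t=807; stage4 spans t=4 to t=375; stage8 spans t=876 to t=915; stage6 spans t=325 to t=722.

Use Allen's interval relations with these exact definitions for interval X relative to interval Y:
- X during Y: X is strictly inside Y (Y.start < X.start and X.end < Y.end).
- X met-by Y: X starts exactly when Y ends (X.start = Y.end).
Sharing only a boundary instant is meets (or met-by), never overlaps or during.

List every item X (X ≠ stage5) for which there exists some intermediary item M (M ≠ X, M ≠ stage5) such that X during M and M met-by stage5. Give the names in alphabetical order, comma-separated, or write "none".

none

Target stage5 = [t=171, t=394].
Intermediaries M with M met-by stage5: none.
Union: none.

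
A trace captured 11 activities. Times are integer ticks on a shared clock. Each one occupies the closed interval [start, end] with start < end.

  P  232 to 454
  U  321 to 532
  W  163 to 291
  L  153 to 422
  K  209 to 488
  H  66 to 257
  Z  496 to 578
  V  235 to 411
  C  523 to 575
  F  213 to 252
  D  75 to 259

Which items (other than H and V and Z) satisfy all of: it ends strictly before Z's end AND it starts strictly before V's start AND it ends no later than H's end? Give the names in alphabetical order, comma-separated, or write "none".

Conditions: its end is strictly before Z's end (X.end < 578) AND its start is strictly before V's start (X.start < 235) AND its end is no later than H's end (X.end <= 257).
C: end 575 < 578? ✓; start 523 < 235? ✗; end 575 <= 257? ✗ → no.
D: end 259 < 578? ✓; start 75 < 235? ✓; end 259 <= 257? ✗ → no.
F: end 252 < 578? ✓; start 213 < 235? ✓; end 252 <= 257? ✓ → yes.
K: end 488 < 578? ✓; start 209 < 235? ✓; end 488 <= 257? ✗ → no.
L: end 422 < 578? ✓; start 153 < 235? ✓; end 422 <= 257? ✗ → no.
P: end 454 < 578? ✓; start 232 < 235? ✓; end 454 <= 257? ✗ → no.
U: end 532 < 578? ✓; start 321 < 235? ✗; end 532 <= 257? ✗ → no.
W: end 291 < 578? ✓; start 163 < 235? ✓; end 291 <= 257? ✗ → no.
Result: F.

F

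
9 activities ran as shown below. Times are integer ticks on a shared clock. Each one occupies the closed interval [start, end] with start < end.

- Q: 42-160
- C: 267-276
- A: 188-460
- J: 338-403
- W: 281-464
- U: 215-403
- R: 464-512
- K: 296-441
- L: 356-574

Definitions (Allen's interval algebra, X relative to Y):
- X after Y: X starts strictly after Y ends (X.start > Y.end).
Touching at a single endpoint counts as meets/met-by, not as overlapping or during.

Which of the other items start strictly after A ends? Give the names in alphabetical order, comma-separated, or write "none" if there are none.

Target A = [188, 460].
C [267, 276] → during → no.
J [338, 403] → during → no.
K [296, 441] → during → no.
L [356, 574] → overlapped-by → no.
Q [42, 160] → before → no.
R [464, 512] → after → yes.
U [215, 403] → during → no.
W [281, 464] → overlapped-by → no.
Result: R.

R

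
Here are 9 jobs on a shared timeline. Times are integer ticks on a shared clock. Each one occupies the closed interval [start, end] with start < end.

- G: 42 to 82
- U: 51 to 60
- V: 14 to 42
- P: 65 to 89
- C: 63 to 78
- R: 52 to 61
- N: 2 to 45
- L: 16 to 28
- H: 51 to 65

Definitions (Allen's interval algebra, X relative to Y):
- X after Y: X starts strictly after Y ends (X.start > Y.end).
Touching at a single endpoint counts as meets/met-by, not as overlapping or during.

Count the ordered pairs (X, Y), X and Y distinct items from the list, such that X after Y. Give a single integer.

20

Checking all 72 ordered pairs for relation 'after'; matching pairs in alphabetical order:
(C, L): C after L ✓
(C, N): C after N ✓
(C, R): C after R ✓
(C, U): C after U ✓
(C, V): C after V ✓
(G, L): G after L ✓
(H, L): H after L ✓
(H, N): H after N ✓
(H, V): H after V ✓
(P, L): P after L ✓
(P, N): P after N ✓
(P, R): P after R ✓
(P, U): P after U ✓
(P, V): P after V ✓
(R, L): R after L ✓
(R, N): R after N ✓
(R, V): R after V ✓
(U, L): U after L ✓
(U, N): U after N ✓
(U, V): U after V ✓
Count: 20.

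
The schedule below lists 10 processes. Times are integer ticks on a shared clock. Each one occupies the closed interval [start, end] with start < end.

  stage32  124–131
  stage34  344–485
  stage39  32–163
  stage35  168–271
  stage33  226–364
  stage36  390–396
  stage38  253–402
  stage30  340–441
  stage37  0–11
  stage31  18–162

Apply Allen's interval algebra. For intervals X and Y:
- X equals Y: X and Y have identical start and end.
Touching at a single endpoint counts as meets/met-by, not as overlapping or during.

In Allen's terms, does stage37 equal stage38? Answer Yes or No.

stage37 = [0, 11], stage38 = [253, 402].
Actual relation of stage37 to stage38: before.
Asked whether 'equals' holds → No.

No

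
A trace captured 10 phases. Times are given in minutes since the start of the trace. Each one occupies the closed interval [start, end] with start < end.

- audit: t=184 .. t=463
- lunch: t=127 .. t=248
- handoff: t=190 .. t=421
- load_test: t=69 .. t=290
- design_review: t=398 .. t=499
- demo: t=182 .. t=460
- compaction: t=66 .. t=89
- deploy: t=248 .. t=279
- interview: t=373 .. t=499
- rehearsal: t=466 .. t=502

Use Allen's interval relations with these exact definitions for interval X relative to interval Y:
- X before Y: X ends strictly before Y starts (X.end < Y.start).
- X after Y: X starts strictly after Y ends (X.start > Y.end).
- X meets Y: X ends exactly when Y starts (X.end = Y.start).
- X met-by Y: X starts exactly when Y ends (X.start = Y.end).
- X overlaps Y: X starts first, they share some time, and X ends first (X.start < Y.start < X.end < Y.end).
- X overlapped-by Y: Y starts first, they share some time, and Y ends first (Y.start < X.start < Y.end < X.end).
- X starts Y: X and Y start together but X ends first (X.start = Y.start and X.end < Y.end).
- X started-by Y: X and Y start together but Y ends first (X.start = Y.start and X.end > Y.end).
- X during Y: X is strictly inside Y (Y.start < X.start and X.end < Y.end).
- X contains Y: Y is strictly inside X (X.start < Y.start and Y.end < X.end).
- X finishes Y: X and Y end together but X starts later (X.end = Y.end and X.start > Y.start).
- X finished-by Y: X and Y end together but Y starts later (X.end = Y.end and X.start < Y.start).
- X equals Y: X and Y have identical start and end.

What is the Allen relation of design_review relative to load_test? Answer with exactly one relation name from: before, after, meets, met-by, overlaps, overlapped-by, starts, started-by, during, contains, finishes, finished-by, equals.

design_review = [t=398, t=499]; load_test = [t=69, t=290].
Compare endpoints: design_review.start > load_test.start, design_review.start > load_test.end, design_review.end > load_test.start, design_review.end > load_test.end.
That pattern is 'after'.

after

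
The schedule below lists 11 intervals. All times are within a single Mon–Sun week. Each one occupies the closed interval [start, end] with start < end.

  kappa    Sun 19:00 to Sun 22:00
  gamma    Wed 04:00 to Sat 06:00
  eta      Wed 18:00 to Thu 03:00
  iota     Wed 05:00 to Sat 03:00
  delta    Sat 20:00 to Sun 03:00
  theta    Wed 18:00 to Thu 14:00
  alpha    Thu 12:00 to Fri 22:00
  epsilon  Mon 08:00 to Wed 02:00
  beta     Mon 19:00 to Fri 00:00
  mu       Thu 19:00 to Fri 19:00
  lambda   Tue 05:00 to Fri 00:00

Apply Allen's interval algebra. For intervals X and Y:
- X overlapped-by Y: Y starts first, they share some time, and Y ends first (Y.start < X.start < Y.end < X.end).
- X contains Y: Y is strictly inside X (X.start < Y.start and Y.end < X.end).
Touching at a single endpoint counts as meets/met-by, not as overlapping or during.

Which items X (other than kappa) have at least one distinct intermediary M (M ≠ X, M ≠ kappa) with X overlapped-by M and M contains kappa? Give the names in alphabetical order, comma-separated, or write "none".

none

Target kappa = [Sun 19:00, Sun 22:00].
Intermediaries M with M contains kappa: none.
Union: none.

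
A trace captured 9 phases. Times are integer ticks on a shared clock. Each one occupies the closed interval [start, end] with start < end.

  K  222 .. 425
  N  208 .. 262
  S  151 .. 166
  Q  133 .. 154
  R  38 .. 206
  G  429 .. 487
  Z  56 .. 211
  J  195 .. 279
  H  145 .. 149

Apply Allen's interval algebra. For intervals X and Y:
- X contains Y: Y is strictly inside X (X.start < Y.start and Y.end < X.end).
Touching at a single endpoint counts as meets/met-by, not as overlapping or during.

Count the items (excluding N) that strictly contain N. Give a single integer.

1

Target N = [208, 262].
G [429, 487] → after → no.
H [145, 149] → before → no.
J [195, 279] → contains → counts.
K [222, 425] → overlapped-by → no.
Q [133, 154] → before → no.
R [38, 206] → before → no.
S [151, 166] → before → no.
Z [56, 211] → overlaps → no.
Total: 1.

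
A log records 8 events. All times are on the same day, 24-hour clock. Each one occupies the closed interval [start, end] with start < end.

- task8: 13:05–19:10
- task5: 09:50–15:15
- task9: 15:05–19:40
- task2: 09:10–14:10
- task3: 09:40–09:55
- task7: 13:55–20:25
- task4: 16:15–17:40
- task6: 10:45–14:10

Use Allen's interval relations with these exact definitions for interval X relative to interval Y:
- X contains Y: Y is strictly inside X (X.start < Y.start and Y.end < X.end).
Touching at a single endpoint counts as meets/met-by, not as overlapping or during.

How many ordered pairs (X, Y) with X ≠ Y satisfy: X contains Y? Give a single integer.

Checking all 56 ordered pairs for relation 'contains'; matching pairs in alphabetical order:
(task2, task3): task2 contains task3 ✓
(task5, task6): task5 contains task6 ✓
(task7, task4): task7 contains task4 ✓
(task7, task9): task7 contains task9 ✓
(task8, task4): task8 contains task4 ✓
(task9, task4): task9 contains task4 ✓
Count: 6.

6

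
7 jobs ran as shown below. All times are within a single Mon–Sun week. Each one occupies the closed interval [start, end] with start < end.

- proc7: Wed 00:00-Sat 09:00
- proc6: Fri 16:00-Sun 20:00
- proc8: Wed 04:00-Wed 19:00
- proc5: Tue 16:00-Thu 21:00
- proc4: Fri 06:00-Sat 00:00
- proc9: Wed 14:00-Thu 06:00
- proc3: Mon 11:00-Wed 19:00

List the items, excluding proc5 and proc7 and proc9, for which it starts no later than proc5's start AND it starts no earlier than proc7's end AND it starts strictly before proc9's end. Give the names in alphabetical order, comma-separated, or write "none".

none

Conditions: its start is no later than proc5's start (X.start <= Tue 16:00) AND its start is no earlier than proc7's end (X.start >= Sat 09:00) AND its start is strictly before proc9's end (X.start < Thu 06:00).
proc3: start Mon 11:00 <= Tue 16:00? ✓; start Mon 11:00 >= Sat 09:00? ✗; start Mon 11:00 < Thu 06:00? ✓ → no.
proc4: start Fri 06:00 <= Tue 16:00? ✗; start Fri 06:00 >= Sat 09:00? ✗; start Fri 06:00 < Thu 06:00? ✗ → no.
proc6: start Fri 16:00 <= Tue 16:00? ✗; start Fri 16:00 >= Sat 09:00? ✗; start Fri 16:00 < Thu 06:00? ✗ → no.
proc8: start Wed 04:00 <= Tue 16:00? ✗; start Wed 04:00 >= Sat 09:00? ✗; start Wed 04:00 < Thu 06:00? ✓ → no.
Result: none.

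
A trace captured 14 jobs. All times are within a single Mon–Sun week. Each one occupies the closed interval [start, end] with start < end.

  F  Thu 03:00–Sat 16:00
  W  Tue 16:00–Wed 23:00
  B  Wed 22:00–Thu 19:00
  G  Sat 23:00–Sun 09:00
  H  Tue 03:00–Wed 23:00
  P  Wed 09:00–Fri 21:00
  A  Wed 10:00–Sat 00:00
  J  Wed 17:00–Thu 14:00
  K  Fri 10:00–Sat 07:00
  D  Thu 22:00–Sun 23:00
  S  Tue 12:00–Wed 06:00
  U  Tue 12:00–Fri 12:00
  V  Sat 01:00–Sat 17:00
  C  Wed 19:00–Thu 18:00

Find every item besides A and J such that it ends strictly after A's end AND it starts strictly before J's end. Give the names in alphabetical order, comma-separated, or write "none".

Conditions: its end is strictly after A's end (X.end > Sat 00:00) AND its start is strictly before J's end (X.start < Thu 14:00).
B: end Thu 19:00 > Sat 00:00? ✗; start Wed 22:00 < Thu 14:00? ✓ → no.
C: end Thu 18:00 > Sat 00:00? ✗; start Wed 19:00 < Thu 14:00? ✓ → no.
D: end Sun 23:00 > Sat 00:00? ✓; start Thu 22:00 < Thu 14:00? ✗ → no.
F: end Sat 16:00 > Sat 00:00? ✓; start Thu 03:00 < Thu 14:00? ✓ → yes.
G: end Sun 09:00 > Sat 00:00? ✓; start Sat 23:00 < Thu 14:00? ✗ → no.
H: end Wed 23:00 > Sat 00:00? ✗; start Tue 03:00 < Thu 14:00? ✓ → no.
K: end Sat 07:00 > Sat 00:00? ✓; start Fri 10:00 < Thu 14:00? ✗ → no.
P: end Fri 21:00 > Sat 00:00? ✗; start Wed 09:00 < Thu 14:00? ✓ → no.
S: end Wed 06:00 > Sat 00:00? ✗; start Tue 12:00 < Thu 14:00? ✓ → no.
U: end Fri 12:00 > Sat 00:00? ✗; start Tue 12:00 < Thu 14:00? ✓ → no.
V: end Sat 17:00 > Sat 00:00? ✓; start Sat 01:00 < Thu 14:00? ✗ → no.
W: end Wed 23:00 > Sat 00:00? ✗; start Tue 16:00 < Thu 14:00? ✓ → no.
Result: F.

F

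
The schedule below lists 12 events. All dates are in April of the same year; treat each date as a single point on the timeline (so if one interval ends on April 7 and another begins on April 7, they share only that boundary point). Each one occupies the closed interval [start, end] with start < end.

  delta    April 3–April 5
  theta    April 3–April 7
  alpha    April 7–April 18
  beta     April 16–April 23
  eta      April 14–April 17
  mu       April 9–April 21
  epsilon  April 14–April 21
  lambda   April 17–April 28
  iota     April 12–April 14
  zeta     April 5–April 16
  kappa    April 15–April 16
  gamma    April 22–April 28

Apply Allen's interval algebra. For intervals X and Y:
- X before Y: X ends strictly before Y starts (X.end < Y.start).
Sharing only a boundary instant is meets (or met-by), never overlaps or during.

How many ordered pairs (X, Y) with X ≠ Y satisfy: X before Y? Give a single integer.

Checking all 132 ordered pairs for relation 'before'; matching pairs in alphabetical order:
(alpha, gamma): alpha before gamma ✓
(delta, alpha): delta before alpha ✓
(delta, beta): delta before beta ✓
(delta, epsilon): delta before epsilon ✓
(delta, eta): delta before eta ✓
(delta, gamma): delta before gamma ✓
(delta, iota): delta before iota ✓
(delta, kappa): delta before kappa ✓
(delta, lambda): delta before lambda ✓
(delta, mu): delta before mu ✓
(epsilon, gamma): epsilon before gamma ✓
(eta, gamma): eta before gamma ✓
(iota, beta): iota before beta ✓
(iota, gamma): iota before gamma ✓
(iota, kappa): iota before kappa ✓
(iota, lambda): iota before lambda ✓
(kappa, gamma): kappa before gamma ✓
(kappa, lambda): kappa before lambda ✓
(mu, gamma): mu before gamma ✓
(theta, beta): theta before beta ✓
(theta, epsilon): theta before epsilon ✓
(theta, eta): theta before eta ✓
(theta, gamma): theta before gamma ✓
(theta, iota): theta before iota ✓
... plus 5 further pairs not listed.
Count: 29.

29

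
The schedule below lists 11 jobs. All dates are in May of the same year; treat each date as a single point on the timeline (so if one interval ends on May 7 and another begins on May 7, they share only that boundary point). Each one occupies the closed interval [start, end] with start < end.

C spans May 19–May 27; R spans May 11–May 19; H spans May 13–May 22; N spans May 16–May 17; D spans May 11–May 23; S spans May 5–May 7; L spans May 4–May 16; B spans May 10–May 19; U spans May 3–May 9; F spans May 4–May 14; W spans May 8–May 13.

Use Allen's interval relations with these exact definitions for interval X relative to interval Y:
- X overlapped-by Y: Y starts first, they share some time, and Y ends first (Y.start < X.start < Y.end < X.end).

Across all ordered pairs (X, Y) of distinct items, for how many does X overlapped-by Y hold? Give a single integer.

19

Checking all 110 ordered pairs for relation 'overlapped-by'; matching pairs in alphabetical order:
(B, F): B overlapped-by F ✓
(B, L): B overlapped-by L ✓
(B, W): B overlapped-by W ✓
(C, D): C overlapped-by D ✓
(C, H): C overlapped-by H ✓
(D, B): D overlapped-by B ✓
(D, F): D overlapped-by F ✓
(D, L): D overlapped-by L ✓
(D, W): D overlapped-by W ✓
(F, U): F overlapped-by U ✓
(H, B): H overlapped-by B ✓
(H, F): H overlapped-by F ✓
(H, L): H overlapped-by L ✓
(H, R): H overlapped-by R ✓
(L, U): L overlapped-by U ✓
(R, F): R overlapped-by F ✓
(R, L): R overlapped-by L ✓
(R, W): R overlapped-by W ✓
(W, U): W overlapped-by U ✓
Count: 19.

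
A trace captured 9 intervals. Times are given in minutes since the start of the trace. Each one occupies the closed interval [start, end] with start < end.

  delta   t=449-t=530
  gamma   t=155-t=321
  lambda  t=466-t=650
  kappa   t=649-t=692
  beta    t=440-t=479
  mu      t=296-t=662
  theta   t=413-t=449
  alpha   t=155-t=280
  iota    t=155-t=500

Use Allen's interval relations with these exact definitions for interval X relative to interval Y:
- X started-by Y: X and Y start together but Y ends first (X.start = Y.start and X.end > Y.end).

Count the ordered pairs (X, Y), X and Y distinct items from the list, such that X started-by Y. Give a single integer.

Checking all 72 ordered pairs for relation 'started-by'; matching pairs in alphabetical order:
(gamma, alpha): gamma started-by alpha ✓
(iota, alpha): iota started-by alpha ✓
(iota, gamma): iota started-by gamma ✓
Count: 3.

3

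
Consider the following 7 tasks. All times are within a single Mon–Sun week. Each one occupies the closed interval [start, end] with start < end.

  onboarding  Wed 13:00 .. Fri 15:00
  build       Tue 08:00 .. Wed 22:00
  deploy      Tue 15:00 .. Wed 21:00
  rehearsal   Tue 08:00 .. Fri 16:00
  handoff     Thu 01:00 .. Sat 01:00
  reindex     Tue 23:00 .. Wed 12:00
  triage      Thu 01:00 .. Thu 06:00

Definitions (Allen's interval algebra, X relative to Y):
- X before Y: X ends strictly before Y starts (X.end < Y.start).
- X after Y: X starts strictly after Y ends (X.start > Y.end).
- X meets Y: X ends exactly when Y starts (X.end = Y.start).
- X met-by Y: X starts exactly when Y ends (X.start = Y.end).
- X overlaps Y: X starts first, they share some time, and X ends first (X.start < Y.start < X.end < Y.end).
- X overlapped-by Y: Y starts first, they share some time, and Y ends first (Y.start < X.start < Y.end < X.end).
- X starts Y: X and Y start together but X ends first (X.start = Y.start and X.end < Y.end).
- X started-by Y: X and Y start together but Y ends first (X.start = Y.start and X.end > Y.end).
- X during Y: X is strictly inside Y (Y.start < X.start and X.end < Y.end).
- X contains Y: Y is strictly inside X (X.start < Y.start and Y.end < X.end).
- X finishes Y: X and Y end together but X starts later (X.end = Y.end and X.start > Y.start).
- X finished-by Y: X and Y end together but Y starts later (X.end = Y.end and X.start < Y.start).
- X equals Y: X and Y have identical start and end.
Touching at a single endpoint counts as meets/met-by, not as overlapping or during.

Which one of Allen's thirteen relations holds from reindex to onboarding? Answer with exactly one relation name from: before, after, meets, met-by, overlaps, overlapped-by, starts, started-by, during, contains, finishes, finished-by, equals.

before

reindex = [Tue 23:00, Wed 12:00]; onboarding = [Wed 13:00, Fri 15:00].
Compare endpoints: reindex.start < onboarding.start, reindex.start < onboarding.end, reindex.end < onboarding.start, reindex.end < onboarding.end.
That pattern is 'before'.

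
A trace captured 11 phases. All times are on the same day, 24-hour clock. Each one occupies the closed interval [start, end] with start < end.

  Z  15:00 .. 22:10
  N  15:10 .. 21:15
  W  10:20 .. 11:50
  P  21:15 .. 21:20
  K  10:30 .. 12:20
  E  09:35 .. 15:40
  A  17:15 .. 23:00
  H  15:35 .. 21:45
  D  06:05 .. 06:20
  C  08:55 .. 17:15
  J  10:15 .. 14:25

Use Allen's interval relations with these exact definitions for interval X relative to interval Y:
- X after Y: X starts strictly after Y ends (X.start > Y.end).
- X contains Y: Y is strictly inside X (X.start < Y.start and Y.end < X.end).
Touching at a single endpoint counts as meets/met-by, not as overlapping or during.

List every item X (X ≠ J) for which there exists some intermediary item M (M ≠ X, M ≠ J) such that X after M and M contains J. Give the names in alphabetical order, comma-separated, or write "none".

Target J = [10:15, 14:25].
Intermediaries M with M contains J: C, E.
Via C — items with X after C: P.
Via E — items with X after E: A, P.
Union: A, P.

A, P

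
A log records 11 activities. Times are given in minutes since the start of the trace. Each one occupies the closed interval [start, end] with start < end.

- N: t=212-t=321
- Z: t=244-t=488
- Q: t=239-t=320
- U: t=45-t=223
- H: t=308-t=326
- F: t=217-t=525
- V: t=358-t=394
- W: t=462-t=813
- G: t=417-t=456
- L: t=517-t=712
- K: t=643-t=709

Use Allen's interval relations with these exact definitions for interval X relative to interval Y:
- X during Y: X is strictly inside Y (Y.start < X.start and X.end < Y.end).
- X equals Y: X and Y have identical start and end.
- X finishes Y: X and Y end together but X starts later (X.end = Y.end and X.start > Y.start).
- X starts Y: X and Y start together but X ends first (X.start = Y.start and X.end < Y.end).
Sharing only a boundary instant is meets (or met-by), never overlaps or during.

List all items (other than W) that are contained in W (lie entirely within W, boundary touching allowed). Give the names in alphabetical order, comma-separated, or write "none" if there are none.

Target W = [t=462, t=813].
F [t=217, t=525] → overlaps → no.
G [t=417, t=456] → before → no.
H [t=308, t=326] → before → no.
K [t=643, t=709] → during → yes.
L [t=517, t=712] → during → yes.
N [t=212, t=321] → before → no.
Q [t=239, t=320] → before → no.
U [t=45, t=223] → before → no.
V [t=358, t=394] → before → no.
Z [t=244, t=488] → overlaps → no.
Result: K, L.

K, L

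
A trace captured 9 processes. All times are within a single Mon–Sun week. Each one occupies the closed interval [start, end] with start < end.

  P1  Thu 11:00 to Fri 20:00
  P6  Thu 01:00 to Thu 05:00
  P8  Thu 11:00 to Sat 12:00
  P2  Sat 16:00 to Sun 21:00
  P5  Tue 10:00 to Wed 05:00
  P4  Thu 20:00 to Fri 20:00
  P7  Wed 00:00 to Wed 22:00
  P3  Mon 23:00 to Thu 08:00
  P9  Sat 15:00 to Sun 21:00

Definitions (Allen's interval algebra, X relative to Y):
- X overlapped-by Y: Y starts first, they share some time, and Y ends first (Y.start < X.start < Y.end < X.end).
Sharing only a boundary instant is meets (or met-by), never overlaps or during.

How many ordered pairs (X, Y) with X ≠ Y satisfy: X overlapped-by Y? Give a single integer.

1

Checking all 72 ordered pairs for relation 'overlapped-by'; matching pairs in alphabetical order:
(P7, P5): P7 overlapped-by P5 ✓
Count: 1.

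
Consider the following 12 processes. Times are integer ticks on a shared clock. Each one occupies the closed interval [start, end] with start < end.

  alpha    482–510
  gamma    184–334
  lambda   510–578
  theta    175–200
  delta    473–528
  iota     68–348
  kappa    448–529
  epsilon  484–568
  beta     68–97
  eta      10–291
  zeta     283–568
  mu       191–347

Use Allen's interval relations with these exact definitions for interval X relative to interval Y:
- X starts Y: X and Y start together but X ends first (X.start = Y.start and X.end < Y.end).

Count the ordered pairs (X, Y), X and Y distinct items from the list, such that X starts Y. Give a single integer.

1

Checking all 132 ordered pairs for relation 'starts'; matching pairs in alphabetical order:
(beta, iota): beta starts iota ✓
Count: 1.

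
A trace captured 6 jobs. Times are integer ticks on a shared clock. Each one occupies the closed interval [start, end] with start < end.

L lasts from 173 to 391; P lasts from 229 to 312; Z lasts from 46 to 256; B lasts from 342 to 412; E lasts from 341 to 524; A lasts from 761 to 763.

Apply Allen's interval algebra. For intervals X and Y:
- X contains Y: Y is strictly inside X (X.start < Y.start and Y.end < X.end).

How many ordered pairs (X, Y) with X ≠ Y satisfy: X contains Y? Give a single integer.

Checking all 30 ordered pairs for relation 'contains'; matching pairs in alphabetical order:
(E, B): E contains B ✓
(L, P): L contains P ✓
Count: 2.

2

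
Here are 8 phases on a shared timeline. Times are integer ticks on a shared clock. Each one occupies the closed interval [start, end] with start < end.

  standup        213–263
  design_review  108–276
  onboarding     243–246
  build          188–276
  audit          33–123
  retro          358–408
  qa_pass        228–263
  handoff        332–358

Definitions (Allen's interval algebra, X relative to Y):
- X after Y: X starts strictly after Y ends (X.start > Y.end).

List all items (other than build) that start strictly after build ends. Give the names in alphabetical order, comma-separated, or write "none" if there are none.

Target build = [188, 276].
audit [33, 123] → before → no.
design_review [108, 276] → finished-by → no.
handoff [332, 358] → after → yes.
onboarding [243, 246] → during → no.
qa_pass [228, 263] → during → no.
retro [358, 408] → after → yes.
standup [213, 263] → during → no.
Result: handoff, retro.

handoff, retro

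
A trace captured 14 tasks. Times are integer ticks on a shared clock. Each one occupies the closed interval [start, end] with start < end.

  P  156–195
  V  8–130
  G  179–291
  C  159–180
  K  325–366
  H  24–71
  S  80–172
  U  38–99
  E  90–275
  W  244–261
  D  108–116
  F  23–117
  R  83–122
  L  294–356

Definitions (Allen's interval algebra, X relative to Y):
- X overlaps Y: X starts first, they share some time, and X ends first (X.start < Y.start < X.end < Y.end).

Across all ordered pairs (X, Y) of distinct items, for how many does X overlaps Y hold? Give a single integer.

Checking all 182 ordered pairs for relation 'overlaps'; matching pairs in alphabetical order:
(C, G): C overlaps G ✓
(E, G): E overlaps G ✓
(F, E): F overlaps E ✓
(F, R): F overlaps R ✓
(F, S): F overlaps S ✓
(H, U): H overlaps U ✓
(L, K): L overlaps K ✓
(P, G): P overlaps G ✓
(R, E): R overlaps E ✓
(S, C): S overlaps C ✓
(S, E): S overlaps E ✓
(S, P): S overlaps P ✓
(U, E): U overlaps E ✓
(U, R): U overlaps R ✓
(U, S): U overlaps S ✓
(V, E): V overlaps E ✓
(V, S): V overlaps S ✓
Count: 17.

17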